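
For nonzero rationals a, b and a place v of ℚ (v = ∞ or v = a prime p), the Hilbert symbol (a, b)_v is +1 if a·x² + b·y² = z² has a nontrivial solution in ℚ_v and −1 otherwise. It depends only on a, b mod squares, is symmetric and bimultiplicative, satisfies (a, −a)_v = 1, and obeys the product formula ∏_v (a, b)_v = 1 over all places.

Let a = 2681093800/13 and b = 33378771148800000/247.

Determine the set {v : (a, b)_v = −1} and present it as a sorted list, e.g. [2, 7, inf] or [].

(a, b) ≡ (58786, 692835) mod (ℚ^×)²; places V = {2, 3, 5, 7, 11, 13, 17, 19, ∞}.
(a,b)_∞: sgn(58786)=+, sgn(692835)=+, so +1.
(a,b)_5: α=2, u≡4; β=5, v≡3 (mod 5); (4|5)=+1, (3|5)=-1; sign (−1)^0·+1^5·-1^2 = +1.
(a,b)_11: α=2, u≡8; β=3, v≡7 (mod 11); (8|11)=-1, (7|11)=-1; sign (−1)^0·-1^3·-1^2 = -1.
(a,b)_19: α=1, u≡17; β=-1, v≡11 (mod 19); (17|19)=+1, (11|19)=+1; sign (−1)^1·+1^-1·+1^1 = -1.
(a,b)_13: α=-1, u≡8; β=-1, v≡11 (mod 13); (8|13)=-1, (11|13)=-1; sign (−1)^0·-1^-1·-1^-1 = +1.
(a,b)_17: α=1, u≡12; β=1, v≡14 (mod 17); (12|17)=-1, (14|17)=-1; sign (−1)^0·-1^1·-1^1 = +1.
(a,b)_7: α=3, u≡6; β=4, v≡6 (mod 7); (6|7)=-1, (6|7)=-1; sign (−1)^0·-1^4·-1^3 = -1.
(a,b)_2: α=3, β=16; u≡1, v≡3 (mod 8); ε(u)ε(v)=0·1, αω(v)=3·1, βω(u)=16·0; sum ≡ 1  ⇒  -1.
(a,b)_3: α=0, u≡1; β=1, v≡2 (mod 3); (1|3)=+1, (2|3)=-1; sign (−1)^0·+1^1·-1^0 = +1.
Ram(58786, 692835) = {2, 7, 11, 19}; no ℚ_2-point on the conic.

[2, 7, 11, 19]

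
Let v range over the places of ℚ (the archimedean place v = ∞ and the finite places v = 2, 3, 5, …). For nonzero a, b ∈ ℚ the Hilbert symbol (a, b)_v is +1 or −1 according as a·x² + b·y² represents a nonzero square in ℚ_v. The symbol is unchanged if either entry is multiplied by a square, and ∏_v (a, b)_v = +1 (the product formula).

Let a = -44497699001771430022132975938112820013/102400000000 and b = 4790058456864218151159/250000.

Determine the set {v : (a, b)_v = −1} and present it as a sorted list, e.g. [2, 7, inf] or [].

[2, 13, 17, 23]

Mod squares: a ≡ -57293, b ≡ 4539119. Check v ∈ {∞, 2, 3, 5, 7, 13, 17, 19, 23, 47, 53}.
v=∞: -57293 < 0 and 4539119 > 0  ⇒  (a,b)_∞ = +1.
v=47: a=47^5·(≡27), b=47^3·(≡35) mod 47; (27|47)=+1, (35|47)=-1; (−1)^{5·3·23}·(+1)^3·(-1)^5 = +1.
v=23: a=23^5·(≡1), b=23^3·(≡8) mod 23; (1|23)=+1, (8|23)=+1; (−1)^{5·3·11}·(+1)^3·(+1)^5 = -1.
v=53: a=53^3·(≡14), b=53^2·(≡25) mod 53; (14|53)=-1, (25|53)=+1; (−1)^{3·2·26}·(-1)^2·(+1)^3 = +1.
v=17: a=17^2·(≡7), b=17^1·(≡6) mod 17; (7|17)=-1, (6|17)=-1; (−1)^{2·1·8}·(-1)^1·(-1)^2 = -1.
v=2: v_2(a)=-18, v_2(b)=-4; units ≡ 3, 7 (mod 8); ε·ε+αω+βω = 1·1+-18·0+-4·1 ≡ 1  ⇒  (a,b)_2 = -1.
v=13: a=13^2·(≡7), b=13^1·(≡12) mod 13; (7|13)=-1, (12|13)=+1; (−1)^{2·1·6}·(-1)^1·(+1)^2 = -1.
v=5: a=5^-8·(≡3), b=5^-6·(≡4) mod 5; (3|5)=-1, (4|5)=+1; (−1)^{-8·-6·2}·(-1)^-6·(+1)^-8 = +1.
v=19: a=19^2·(≡4), b=19^1·(≡15) mod 19; (4|19)=+1, (15|19)=-1; (−1)^{2·1·9}·(+1)^1·(-1)^2 = +1.
v=7: a=7^4·(≡1), b=7^2·(≡2) mod 7; (1|7)=+1, (2|7)=+1; (−1)^{4·2·3}·(+1)^2·(+1)^4 = +1.
v=3: a=3^14·(≡1), b=3^8·(≡2) mod 3; (1|3)=+1, (2|3)=-1; (−1)^{14·8·1}·(+1)^8·(-1)^14 = +1.
(-57293, 4539119 / ℚ) ramifies at {2, 13, 17, 23}: a division algebra.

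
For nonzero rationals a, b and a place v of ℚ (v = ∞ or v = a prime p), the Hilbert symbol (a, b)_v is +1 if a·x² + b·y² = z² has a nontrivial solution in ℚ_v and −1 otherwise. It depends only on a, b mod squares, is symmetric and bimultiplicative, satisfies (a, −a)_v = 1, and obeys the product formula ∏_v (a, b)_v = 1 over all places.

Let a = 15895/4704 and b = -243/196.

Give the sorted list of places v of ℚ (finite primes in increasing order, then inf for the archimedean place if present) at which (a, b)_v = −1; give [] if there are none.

[2, 3, 5, 11]

Mod squares: a ≡ 330, b ≡ -3. Check v ∈ {∞, 2, 3, 5, 7, 11, 17}.
v=2: v_2(a)=-5, v_2(b)=-2; units ≡ 5, 5 (mod 8); ε·ε+αω+βω = 0·0+-5·1+-2·1 ≡ 1  ⇒  (a,b)_2 = -1.
v=∞: 330 > 0 and -3 < 0  ⇒  (a,b)_∞ = +1.
v=7: a=7^-2·(≡1), b=7^-2·(≡4) mod 7; (1|7)=+1, (4|7)=+1; (−1)^{-2·-2·3}·(+1)^-2·(+1)^-2 = +1.
v=5: a=5^1·(≡1), b=5^0·(≡2) mod 5; (1|5)=+1, (2|5)=-1; (−1)^{1·0·2}·(+1)^0·(-1)^1 = -1.
v=17: a=17^2·(≡6), b=17^0·(≡7) mod 17; (6|17)=-1, (7|17)=-1; (−1)^{2·0·8}·(-1)^0·(-1)^2 = +1.
v=3: a=3^-1·(≡2), b=3^5·(≡2) mod 3; (2|3)=-1, (2|3)=-1; (−1)^{-1·5·1}·(-1)^5·(-1)^-1 = -1.
v=11: a=11^1·(≡10), b=11^0·(≡6) mod 11; (10|11)=-1, (6|11)=-1; (−1)^{1·0·5}·(-1)^0·(-1)^1 = -1.
(330, -3 / ℚ) ramifies at {2, 3, 5, 11}: a division algebra.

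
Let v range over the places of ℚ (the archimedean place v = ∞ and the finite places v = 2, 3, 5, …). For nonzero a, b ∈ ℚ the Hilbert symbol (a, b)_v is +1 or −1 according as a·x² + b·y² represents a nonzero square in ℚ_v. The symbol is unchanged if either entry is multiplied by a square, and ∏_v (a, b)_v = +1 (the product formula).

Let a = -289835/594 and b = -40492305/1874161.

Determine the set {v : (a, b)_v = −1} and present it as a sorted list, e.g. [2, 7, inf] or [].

Mod squares: a ≡ -2310, b ≡ -105. Check v ∈ {∞, 2, 3, 5, 7, 11, 13, 23, 37}.
v=∞: -2310 < 0 and -105 < 0  ⇒  (a,b)_∞ = -1.
v=11: a=11^-1·(≡7), b=11^0·(≡5) mod 11; (7|11)=-1, (5|11)=+1; (−1)^{-1·0·5}·(-1)^0·(+1)^-1 = +1.
v=13: a=13^2·(≡3), b=13^0·(≡10) mod 13; (3|13)=+1, (10|13)=+1; (−1)^{2·0·6}·(+1)^0·(+1)^2 = +1.
v=7: a=7^3·(≡5), b=7^1·(≡5) mod 7; (5|7)=-1, (5|7)=-1; (−1)^{3·1·3}·(-1)^1·(-1)^3 = -1.
v=5: a=5^1·(≡2), b=5^1·(≡4) mod 5; (2|5)=-1, (4|5)=+1; (−1)^{1·1·2}·(-1)^1·(+1)^1 = -1.
v=3: a=3^-3·(≡1), b=3^7·(≡1) mod 3; (1|3)=+1, (1|3)=+1; (−1)^{-3·7·1}·(+1)^7·(+1)^-3 = -1.
v=37: a=37^0·(≡30), b=37^-4·(≡14) mod 37; (30|37)=+1, (14|37)=-1; (−1)^{0·-4·18}·(+1)^-4·(-1)^0 = +1.
v=2: v_2(a)=-1, v_2(b)=0; units ≡ 5, 7 (mod 8); ε·ε+αω+βω = 0·1+-1·0+0·1 ≡ 0  ⇒  (a,b)_2 = +1.
v=23: a=23^0·(≡3), b=23^2·(≡19) mod 23; (3|23)=+1, (19|23)=-1; (−1)^{0·2·11}·(+1)^2·(-1)^0 = +1.
Ram(-2310, -105) = {3, 5, 7, ∞}; no ℚ_3-point on the conic.

[3, 5, 7, inf]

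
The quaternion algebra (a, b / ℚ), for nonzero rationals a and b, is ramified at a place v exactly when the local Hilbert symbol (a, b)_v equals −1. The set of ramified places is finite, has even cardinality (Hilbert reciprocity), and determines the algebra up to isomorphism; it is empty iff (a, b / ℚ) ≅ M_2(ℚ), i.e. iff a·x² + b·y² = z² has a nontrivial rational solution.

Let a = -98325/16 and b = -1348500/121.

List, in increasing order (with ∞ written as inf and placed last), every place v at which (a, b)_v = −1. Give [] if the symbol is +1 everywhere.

[2, 5, 29, inf]

Mod squares: a ≡ -437, b ≡ -13485. Check v ∈ {∞, 2, 3, 5, 11, 19, 23, 29, 31}.
v=11: a=11^0·(≡3), b=11^-2·(≡1) mod 11; (3|11)=+1, (1|11)=+1; (−1)^{0·-2·5}·(+1)^-2·(+1)^0 = +1.
v=31: a=31^0·(≡14), b=31^1·(≡23) mod 31; (14|31)=+1, (23|31)=-1; (−1)^{0·1·15}·(+1)^1·(-1)^0 = +1.
v=23: a=23^1·(≡16), b=23^0·(≡6) mod 23; (16|23)=+1, (6|23)=+1; (−1)^{1·0·11}·(+1)^0·(+1)^1 = +1.
v=19: a=19^1·(≡15), b=19^0·(≡9) mod 19; (15|19)=-1, (9|19)=+1; (−1)^{1·0·9}·(-1)^0·(+1)^1 = +1.
v=2: v_2(a)=-4, v_2(b)=2; units ≡ 3, 3 (mod 8); ε·ε+αω+βω = 1·1+-4·1+2·1 ≡ 1  ⇒  (a,b)_2 = -1.
v=29: a=29^0·(≡19), b=29^1·(≡9) mod 29; (19|29)=-1, (9|29)=+1; (−1)^{0·1·14}·(-1)^1·(+1)^0 = -1.
v=3: a=3^2·(≡1), b=3^1·(≡2) mod 3; (1|3)=+1, (2|3)=-1; (−1)^{2·1·1}·(+1)^1·(-1)^2 = +1.
v=5: a=5^2·(≡2), b=5^3·(≡2) mod 5; (2|5)=-1, (2|5)=-1; (−1)^{2·3·2}·(-1)^3·(-1)^2 = -1.
v=∞: -437 < 0 and -13485 < 0  ⇒  (a,b)_∞ = -1.
Ram(-437, -13485) = {2, 5, 29, ∞}; no ℚ_2-point on the conic.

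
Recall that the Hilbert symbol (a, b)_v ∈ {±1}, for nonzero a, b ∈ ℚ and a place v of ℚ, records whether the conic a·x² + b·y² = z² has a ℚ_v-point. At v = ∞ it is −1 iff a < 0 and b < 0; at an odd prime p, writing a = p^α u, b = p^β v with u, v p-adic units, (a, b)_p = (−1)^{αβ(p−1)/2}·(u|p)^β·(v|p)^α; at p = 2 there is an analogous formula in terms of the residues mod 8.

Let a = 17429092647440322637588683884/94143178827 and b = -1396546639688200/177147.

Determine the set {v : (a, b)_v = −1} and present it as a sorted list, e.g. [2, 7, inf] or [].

(a, b) ≡ (33, -6006) mod (ℚ^×)²; places V = {2, 3, 5, 7, 11, 13, 17, 41, ∞}.
(a,b)_7: α=2, u≡5; β=1, v≡5 (mod 7); (5|7)=-1, (5|7)=-1; sign (−1)^0·-1^1·-1^2 = -1.
(a,b)_11: α=1, u≡3; β=1, v≡3 (mod 11); (3|11)=+1, (3|11)=+1; sign (−1)^1·+1^1·+1^1 = -1.
(a,b)_5: α=0, u≡2; β=2, v≡1 (mod 5); (2|5)=-1, (1|5)=+1; sign (−1)^0·-1^2·+1^0 = +1.
(a,b)_3: α=-23, u≡2; β=-11, v≡2 (mod 3); (2|3)=-1, (2|3)=-1; sign (−1)^1·-1^-11·-1^-23 = -1.
(a,b)_13: α=4, u≡6; β=1, v≡6 (mod 13); (6|13)=-1, (6|13)=-1; sign (−1)^0·-1^1·-1^4 = -1.
(a,b)_2: α=2, β=3; u≡1, v≡5 (mod 8); ε(u)ε(v)=0·0, αω(v)=2·1, βω(u)=3·0; sum ≡ 0  ⇒  +1.
(a,b)_∞: sgn(33)=+, sgn(-6006)=−, so +1.
(a,b)_17: α=14, u≡16; β=8, v≡11 (mod 17); (16|17)=+1, (11|17)=-1; sign (−1)^0·+1^8·-1^14 = +1.
(a,b)_41: α=2, u≡21; β=0, v≡20 (mod 41); (21|41)=+1, (20|41)=+1; sign (−1)^0·+1^0·+1^2 = +1.
(33, -6006 / ℚ) ramifies at {3, 7, 11, 13}: a division algebra.

[3, 7, 11, 13]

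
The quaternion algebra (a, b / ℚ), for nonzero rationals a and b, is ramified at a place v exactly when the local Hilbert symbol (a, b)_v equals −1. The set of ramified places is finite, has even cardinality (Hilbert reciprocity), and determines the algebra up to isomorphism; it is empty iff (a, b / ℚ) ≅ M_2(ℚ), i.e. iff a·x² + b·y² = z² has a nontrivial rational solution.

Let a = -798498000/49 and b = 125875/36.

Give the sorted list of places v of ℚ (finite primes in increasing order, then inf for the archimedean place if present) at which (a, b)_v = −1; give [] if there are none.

Mod squares: a ≡ -24645, b ≡ 5035. Check v ∈ {∞, 2, 3, 5, 7, 19, 31, 53}.
v=53: a=53^1·(≡2), b=53^1·(≡38) mod 53; (2|53)=-1, (38|53)=+1; (−1)^{1·1·26}·(-1)^1·(+1)^1 = -1.
v=31: a=31^1·(≡22), b=31^0·(≡3) mod 31; (22|31)=-1, (3|31)=-1; (−1)^{1·0·15}·(-1)^0·(-1)^1 = -1.
v=2: v_2(a)=4, v_2(b)=-2; units ≡ 3, 3 (mod 8); ε·ε+αω+βω = 1·1+4·1+-2·1 ≡ 1  ⇒  (a,b)_2 = -1.
v=7: a=7^-2·(≡1), b=7^0·(≡1) mod 7; (1|7)=+1, (1|7)=+1; (−1)^{-2·0·3}·(+1)^0·(+1)^-2 = +1.
v=∞: -24645 < 0 and 5035 > 0  ⇒  (a,b)_∞ = +1.
v=3: a=3^5·(≡2), b=3^-2·(≡1) mod 3; (2|3)=-1, (1|3)=+1; (−1)^{5·-2·1}·(-1)^-2·(+1)^5 = +1.
v=19: a=19^0·(≡6), b=19^1·(≡3) mod 19; (6|19)=+1, (3|19)=-1; (−1)^{0·1·9}·(+1)^1·(-1)^0 = +1.
v=5: a=5^3·(≡4), b=5^3·(≡2) mod 5; (4|5)=+1, (2|5)=-1; (−1)^{3·3·2}·(+1)^3·(-1)^3 = -1.
(-24645, 5035 / ℚ) ramifies at {2, 5, 31, 53}: a division algebra.

[2, 5, 31, 53]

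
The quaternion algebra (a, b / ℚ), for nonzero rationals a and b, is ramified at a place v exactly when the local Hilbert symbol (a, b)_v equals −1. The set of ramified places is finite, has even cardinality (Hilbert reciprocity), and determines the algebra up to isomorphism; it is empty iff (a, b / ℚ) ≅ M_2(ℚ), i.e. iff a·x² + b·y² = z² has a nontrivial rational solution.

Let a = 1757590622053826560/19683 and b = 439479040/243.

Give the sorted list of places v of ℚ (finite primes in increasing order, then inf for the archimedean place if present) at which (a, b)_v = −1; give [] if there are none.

[3, 7, 11, 13]

(a, b) ≡ (2730, 2145) mod (ℚ^×)²; places V = {2, 3, 5, 7, 11, 13, ∞}.
(a,b)_7: α=9, u≡3; β=4, v≡5 (mod 7); (3|7)=-1, (5|7)=-1; sign (−1)^0·-1^4·-1^9 = -1.
(a,b)_3: α=-9, u≡1; β=-5, v≡1 (mod 3); (1|3)=+1, (1|3)=+1; sign (−1)^1·+1^-5·+1^-9 = -1.
(a,b)_∞: sgn(2730)=+, sgn(2145)=+, so +1.
(a,b)_2: α=15, β=8; u≡5, v≡1 (mod 8); ε(u)ε(v)=0·0, αω(v)=15·0, βω(u)=8·1; sum ≡ 0  ⇒  +1.
(a,b)_5: α=1, u≡4; β=1, v≡1 (mod 5); (4|5)=+1, (1|5)=+1; sign (−1)^0·+1^1·+1^1 = +1.
(a,b)_11: α=2, u≡8; β=1, v≡2 (mod 11); (8|11)=-1, (2|11)=-1; sign (−1)^0·-1^1·-1^2 = -1.
(a,b)_13: α=3, u≡6; β=1, v≡1 (mod 13); (6|13)=-1, (1|13)=+1; sign (−1)^0·-1^1·+1^3 = -1.
|Ram(2730, 2145)| = 4, even; anisotropic at {3, 7, 11, 13}.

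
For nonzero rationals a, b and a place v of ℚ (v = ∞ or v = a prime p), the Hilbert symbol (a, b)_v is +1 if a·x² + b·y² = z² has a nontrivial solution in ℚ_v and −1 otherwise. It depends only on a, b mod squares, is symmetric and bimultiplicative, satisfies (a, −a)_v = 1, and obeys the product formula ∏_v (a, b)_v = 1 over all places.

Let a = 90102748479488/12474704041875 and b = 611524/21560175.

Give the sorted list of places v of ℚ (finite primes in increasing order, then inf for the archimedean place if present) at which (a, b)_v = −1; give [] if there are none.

(a, b) ≡ (51, 7) mod (ℚ^×)²; places V = {2, 3, 5, 7, 13, 17, 19, 23, 53, ∞}.
(a,b)_7: α=0, u≡2; β=-1, v≡1 (mod 7); (2|7)=+1, (1|7)=+1; sign (−1)^0·+1^-1·+1^0 = +1.
(a,b)_5: α=-4, u≡4; β=-2, v≡2 (mod 5); (4|5)=+1, (2|5)=-1; sign (−1)^0·+1^-2·-1^-4 = +1.
(a,b)_13: α=0, u≡3; β=-2, v≡5 (mod 13); (3|13)=+1, (5|13)=-1; sign (−1)^0·+1^-2·-1^0 = +1.
(a,b)_23: α=4, u≡21; β=2, v≡20 (mod 23); (21|23)=-1, (20|23)=-1; sign (−1)^0·-1^2·-1^4 = +1.
(a,b)_53: α=-2, u≡5; β=0, v≡40 (mod 53); (5|53)=-1, (40|53)=+1; sign (−1)^0·-1^0·+1^-2 = +1.
(a,b)_3: α=-9, u≡2; β=-6, v≡1 (mod 3); (2|3)=-1, (1|3)=+1; sign (−1)^0·-1^-6·+1^-9 = +1.
(a,b)_2: α=16, β=2; u≡3, v≡7 (mod 8); ε(u)ε(v)=1·1, αω(v)=16·0, βω(u)=2·1; sum ≡ 1  ⇒  -1.
(a,b)_17: α=3, u≡11; β=2, v≡11 (mod 17); (11|17)=-1, (11|17)=-1; sign (−1)^0·-1^2·-1^3 = -1.
(a,b)_19: α=-2, u≡3; β=0, v≡9 (mod 19); (3|19)=-1, (9|19)=+1; sign (−1)^0·-1^0·+1^-2 = +1.
(a,b)_∞: sgn(51)=+, sgn(7)=+, so +1.
(51, 7 / ℚ) ramifies at {2, 17}: a division algebra.

[2, 17]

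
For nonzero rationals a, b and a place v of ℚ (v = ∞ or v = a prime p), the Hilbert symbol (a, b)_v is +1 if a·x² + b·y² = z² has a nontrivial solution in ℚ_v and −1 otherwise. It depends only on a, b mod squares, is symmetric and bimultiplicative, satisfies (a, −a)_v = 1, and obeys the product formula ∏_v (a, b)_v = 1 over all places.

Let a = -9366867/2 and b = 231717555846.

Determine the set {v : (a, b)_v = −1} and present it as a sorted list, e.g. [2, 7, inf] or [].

[3, 19]

(a, b) ≡ (-6, 8246) mod (ℚ^×)²; places V = {2, 3, 7, 19, 31, ∞}.
(a,b)_∞: sgn(-6)=−, sgn(8246)=+, so +1.
(a,b)_31: α=2, u≡9; β=3, v≡20 (mod 31); (9|31)=+1, (20|31)=+1; sign (−1)^0·+1^3·+1^2 = +1.
(a,b)_19: α=2, u≡13; β=3, v≡6 (mod 19); (13|19)=-1, (6|19)=+1; sign (−1)^0·-1^3·+1^2 = -1.
(a,b)_3: α=3, u≡1; β=4, v≡2 (mod 3); (1|3)=+1, (2|3)=-1; sign (−1)^0·+1^4·-1^3 = -1.
(a,b)_7: α=0, u≡4; β=1, v≡1 (mod 7); (4|7)=+1, (1|7)=+1; sign (−1)^0·+1^1·+1^0 = +1.
(a,b)_2: α=-1, β=1; u≡5, v≡3 (mod 8); ε(u)ε(v)=0·1, αω(v)=-1·1, βω(u)=1·1; sum ≡ 0  ⇒  +1.
Ram(-6, 8246) = {3, 19}; no ℚ_3-point on the conic.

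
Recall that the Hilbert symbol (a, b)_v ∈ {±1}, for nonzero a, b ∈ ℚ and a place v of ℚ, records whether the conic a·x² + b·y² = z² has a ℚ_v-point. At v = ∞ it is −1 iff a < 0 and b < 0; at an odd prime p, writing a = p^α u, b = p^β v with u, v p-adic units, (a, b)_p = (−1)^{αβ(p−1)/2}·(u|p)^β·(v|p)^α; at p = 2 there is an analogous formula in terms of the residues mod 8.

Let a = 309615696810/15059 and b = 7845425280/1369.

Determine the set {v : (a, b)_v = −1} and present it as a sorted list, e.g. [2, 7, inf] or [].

[5, 7]

(a, b) ≡ (110, 770) mod (ℚ^×)²; places V = {2, 3, 5, 7, 11, 19, 37, ∞}.
(a,b)_3: α=6, u≡2; β=2, v≡2 (mod 3); (2|3)=-1, (2|3)=-1; sign (−1)^0·-1^2·-1^6 = +1.
(a,b)_∞: sgn(110)=+, sgn(770)=+, so +1.
(a,b)_19: α=2, u≡15; β=2, v≡14 (mod 19); (15|19)=-1, (14|19)=-1; sign (−1)^0·-1^2·-1^2 = +1.
(a,b)_7: α=6, u≡6; β=3, v≡3 (mod 7); (6|7)=-1, (3|7)=-1; sign (−1)^0·-1^3·-1^6 = -1.
(a,b)_5: α=1, u≡3; β=1, v≡4 (mod 5); (3|5)=-1, (4|5)=+1; sign (−1)^0·-1^1·+1^1 = -1.
(a,b)_2: α=1, β=7; u≡7, v≡1 (mod 8); ε(u)ε(v)=1·0, αω(v)=1·0, βω(u)=7·0; sum ≡ 0  ⇒  +1.
(a,b)_37: α=-2, u≡9; β=-2, v≡3 (mod 37); (9|37)=+1, (3|37)=+1; sign (−1)^0·+1^-2·+1^-2 = +1.
(a,b)_11: α=-1, u≡7; β=1, v≡1 (mod 11); (7|11)=-1, (1|11)=+1; sign (−1)^1·-1^1·+1^-1 = +1.
Ram(110, 770) = {5, 7}; no ℚ_5-point on the conic.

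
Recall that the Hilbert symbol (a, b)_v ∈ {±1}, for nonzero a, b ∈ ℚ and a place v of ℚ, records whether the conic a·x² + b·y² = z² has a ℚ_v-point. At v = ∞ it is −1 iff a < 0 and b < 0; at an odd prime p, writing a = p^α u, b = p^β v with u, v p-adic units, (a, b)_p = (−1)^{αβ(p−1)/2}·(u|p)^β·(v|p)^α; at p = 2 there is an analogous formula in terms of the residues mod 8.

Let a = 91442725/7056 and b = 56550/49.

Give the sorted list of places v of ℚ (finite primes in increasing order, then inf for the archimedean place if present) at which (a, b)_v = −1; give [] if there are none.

Mod squares: a ≡ 30229, b ≡ 2262. Check v ∈ {∞, 2, 3, 5, 7, 11, 13, 19, 29, 37, 43}.
v=2: v_2(a)=-4, v_2(b)=1; units ≡ 5, 3 (mod 8); ε·ε+αω+βω = 0·1+-4·1+1·1 ≡ 1  ⇒  (a,b)_2 = -1.
v=∞: 30229 > 0 and 2262 > 0  ⇒  (a,b)_∞ = +1.
v=5: a=5^2·(≡4), b=5^2·(≡3) mod 5; (4|5)=+1, (3|5)=-1; (−1)^{2·2·2}·(+1)^2·(-1)^2 = +1.
v=37: a=37^1·(≡26), b=37^0·(≡32) mod 37; (26|37)=+1, (32|37)=-1; (−1)^{1·0·18}·(+1)^0·(-1)^1 = -1.
v=29: a=29^0·(≡11), b=29^1·(≡25) mod 29; (11|29)=-1, (25|29)=+1; (−1)^{0·1·14}·(-1)^1·(+1)^0 = -1.
v=43: a=43^1·(≡24), b=43^0·(≡8) mod 43; (24|43)=+1, (8|43)=-1; (−1)^{1·0·21}·(+1)^0·(-1)^1 = -1.
v=13: a=13^0·(≡1), b=13^1·(≡6) mod 13; (1|13)=+1, (6|13)=-1; (−1)^{0·1·6}·(+1)^1·(-1)^0 = +1.
v=3: a=3^-2·(≡1), b=3^1·(≡1) mod 3; (1|3)=+1, (1|3)=+1; (−1)^{-2·1·1}·(+1)^1·(+1)^-2 = +1.
v=7: a=7^-2·(≡6), b=7^-2·(≡4) mod 7; (6|7)=-1, (4|7)=+1; (−1)^{-2·-2·3}·(-1)^-2·(+1)^-2 = +1.
v=19: a=19^1·(≡8), b=19^0·(≡4) mod 19; (8|19)=-1, (4|19)=+1; (−1)^{1·0·9}·(-1)^0·(+1)^1 = +1.
v=11: a=11^2·(≡5), b=11^0·(≡2) mod 11; (5|11)=+1, (2|11)=-1; (−1)^{2·0·5}·(+1)^0·(-1)^2 = +1.
(30229, 2262 / ℚ) ramifies at {2, 29, 37, 43}: a division algebra.

[2, 29, 37, 43]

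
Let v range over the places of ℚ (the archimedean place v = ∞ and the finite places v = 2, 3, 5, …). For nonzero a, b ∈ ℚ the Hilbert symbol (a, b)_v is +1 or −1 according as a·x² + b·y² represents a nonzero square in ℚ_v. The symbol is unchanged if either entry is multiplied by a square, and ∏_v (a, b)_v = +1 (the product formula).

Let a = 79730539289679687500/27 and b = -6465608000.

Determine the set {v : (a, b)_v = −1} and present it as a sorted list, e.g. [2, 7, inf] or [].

[5, 13]

Mod squares: a ≡ 130065, b ≡ -5. Check v ∈ {∞, 2, 3, 5, 7, 13, 23, 29, 31}.
v=∞: 130065 > 0 and -5 < 0  ⇒  (a,b)_∞ = +1.
v=3: a=3^-3·(≡2), b=3^0·(≡1) mod 3; (2|3)=-1, (1|3)=+1; (−1)^{-3·0·1}·(-1)^0·(+1)^-3 = +1.
v=7: a=7^2·(≡6), b=7^0·(≡2) mod 7; (6|7)=-1, (2|7)=+1; (−1)^{2·0·3}·(-1)^0·(+1)^2 = +1.
v=5: a=5^9·(≡3), b=5^3·(≡1) mod 5; (3|5)=-1, (1|5)=+1; (−1)^{9·3·2}·(-1)^3·(+1)^9 = -1.
v=2: v_2(a)=2, v_2(b)=6; units ≡ 1, 3 (mod 8); ε·ε+αω+βω = 0·1+2·1+6·0 ≡ 0  ⇒  (a,b)_2 = +1.
v=23: a=23^1·(≡15), b=23^0·(≡16) mod 23; (15|23)=-1, (16|23)=+1; (−1)^{1·0·11}·(-1)^0·(+1)^1 = +1.
v=31: a=31^0·(≡1), b=31^2·(≡23) mod 31; (1|31)=+1, (23|31)=-1; (−1)^{0·2·15}·(+1)^2·(-1)^0 = +1.
v=29: a=29^3·(≡18), b=29^2·(≡16) mod 29; (18|29)=-1, (16|29)=+1; (−1)^{3·2·14}·(-1)^2·(+1)^3 = +1.
v=13: a=13^5·(≡11), b=13^0·(≡6) mod 13; (11|13)=-1, (6|13)=-1; (−1)^{5·0·6}·(-1)^0·(-1)^5 = -1.
|Ram(130065, -5)| = 2, even; anisotropic at {5, 13}.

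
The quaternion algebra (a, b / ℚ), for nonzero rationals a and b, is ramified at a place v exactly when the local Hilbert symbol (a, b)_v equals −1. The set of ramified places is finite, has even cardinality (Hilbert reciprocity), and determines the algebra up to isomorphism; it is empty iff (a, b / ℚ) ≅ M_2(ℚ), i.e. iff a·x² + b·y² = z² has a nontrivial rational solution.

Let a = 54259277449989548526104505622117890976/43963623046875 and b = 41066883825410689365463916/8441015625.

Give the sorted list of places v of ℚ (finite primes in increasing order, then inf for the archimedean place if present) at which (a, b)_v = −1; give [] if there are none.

[3, 29]

Mod squares: a ≡ 60078, b ≡ 899. Check v ∈ {∞, 2, 3, 5, 7, 11, 13, 17, 19, 29, 31}.
v=5: a=5^-14·(≡2), b=5^-8·(≡4) mod 5; (2|5)=-1, (4|5)=+1; (−1)^{-14·-8·2}·(-1)^-8·(+1)^-14 = +1.
v=∞: 60078 > 0 and 899 > 0  ⇒  (a,b)_∞ = +1.
v=7: a=7^-4·(≡1), b=7^-4·(≡5) mod 7; (1|7)=+1, (5|7)=-1; (−1)^{-4·-4·3}·(+1)^-4·(-1)^-4 = +1.
v=2: v_2(a)=5, v_2(b)=2; units ≡ 7, 3 (mod 8); ε·ε+αω+βω = 1·1+5·1+2·0 ≡ 0  ⇒  (a,b)_2 = +1.
v=3: a=3^-1·(≡1), b=3^-2·(≡2) mod 3; (1|3)=+1, (2|3)=-1; (−1)^{-1·-2·1}·(+1)^-2·(-1)^-1 = -1.
v=17: a=17^7·(≡13), b=17^4·(≡16) mod 17; (13|17)=+1, (16|17)=+1; (−1)^{7·4·8}·(+1)^4·(+1)^7 = +1.
v=31: a=31^1·(≡5), b=31^1·(≡27) mod 31; (5|31)=+1, (27|31)=-1; (−1)^{1·1·15}·(+1)^1·(-1)^1 = +1.
v=19: a=19^9·(≡13), b=19^6·(≡17) mod 19; (13|19)=-1, (17|19)=+1; (−1)^{9·6·9}·(-1)^6·(+1)^9 = +1.
v=11: a=11^2·(≡8), b=11^2·(≡2) mod 11; (8|11)=-1, (2|11)=-1; (−1)^{2·2·5}·(-1)^2·(-1)^2 = +1.
v=29: a=29^4·(≡8), b=29^3·(≡2) mod 29; (8|29)=-1, (2|29)=-1; (−1)^{4·3·14}·(-1)^3·(-1)^4 = -1.
v=13: a=13^6·(≡2), b=13^4·(≡7) mod 13; (2|13)=-1, (7|13)=-1; (−1)^{6·4·6}·(-1)^4·(-1)^6 = +1.
Ram(60078, 899) = {3, 29}; no ℚ_3-point on the conic.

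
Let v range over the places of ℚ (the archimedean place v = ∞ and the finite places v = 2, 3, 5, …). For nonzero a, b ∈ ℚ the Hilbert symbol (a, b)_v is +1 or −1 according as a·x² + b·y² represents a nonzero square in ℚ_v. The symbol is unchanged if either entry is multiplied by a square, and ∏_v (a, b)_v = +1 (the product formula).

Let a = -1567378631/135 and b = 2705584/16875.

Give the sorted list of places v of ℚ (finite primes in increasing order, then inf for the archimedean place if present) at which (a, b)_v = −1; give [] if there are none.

[5, 7, 13, 17, 29, 31]

Mod squares: a ≡ -479809785, b ≡ 10353. Check v ∈ {∞, 2, 3, 5, 7, 13, 17, 23, 29, 31}.
v=17: a=17^1·(≡8), b=17^1·(≡6) mod 17; (8|17)=+1, (6|17)=-1; (−1)^{1·1·8}·(+1)^1·(-1)^1 = -1.
v=7: a=7^3·(≡2), b=7^3·(≡4) mod 7; (2|7)=+1, (4|7)=+1; (−1)^{3·3·3}·(+1)^3·(+1)^3 = -1.
v=2: v_2(a)=0, v_2(b)=4; units ≡ 7, 1 (mod 8); ε·ε+αω+βω = 1·0+0·0+4·0 ≡ 0  ⇒  (a,b)_2 = +1.
v=23: a=23^1·(≡12), b=23^0·(≡3) mod 23; (12|23)=+1, (3|23)=+1; (−1)^{1·0·11}·(+1)^0·(+1)^1 = +1.
v=5: a=5^-1·(≡2), b=5^-4·(≡2) mod 5; (2|5)=-1, (2|5)=-1; (−1)^{-1·-4·2}·(-1)^-4·(-1)^-1 = -1.
v=∞: -479809785 < 0 and 10353 > 0  ⇒  (a,b)_∞ = +1.
v=13: a=13^1·(≡11), b=13^0·(≡11) mod 13; (11|13)=-1, (11|13)=-1; (−1)^{1·0·6}·(-1)^0·(-1)^1 = -1.
v=3: a=3^-3·(≡2), b=3^-3·(≡1) mod 3; (2|3)=-1, (1|3)=+1; (−1)^{-3·-3·1}·(-1)^-3·(+1)^-3 = +1.
v=31: a=31^1·(≡25), b=31^0·(≡11) mod 31; (25|31)=+1, (11|31)=-1; (−1)^{1·0·15}·(+1)^0·(-1)^1 = -1.
v=29: a=29^1·(≡21), b=29^1·(≡28) mod 29; (21|29)=-1, (28|29)=+1; (−1)^{1·1·14}·(-1)^1·(+1)^1 = -1.
(-479809785, 10353 / ℚ) ramifies at {5, 7, 13, 17, 29, 31}: a division algebra.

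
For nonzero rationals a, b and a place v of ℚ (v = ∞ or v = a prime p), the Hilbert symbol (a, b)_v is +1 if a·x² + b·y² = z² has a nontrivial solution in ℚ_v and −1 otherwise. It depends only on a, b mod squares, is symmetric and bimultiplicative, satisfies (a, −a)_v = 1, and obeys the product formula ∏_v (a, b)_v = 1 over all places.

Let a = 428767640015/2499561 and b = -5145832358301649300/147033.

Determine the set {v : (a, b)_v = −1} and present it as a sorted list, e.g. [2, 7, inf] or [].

Mod squares: a ≡ 1604135, b ≡ -221. Check v ∈ {∞, 2, 3, 5, 11, 13, 17, 23, 29, 31, 37, 47}.
v=13: a=13^1·(≡9), b=13^3·(≡12) mod 13; (9|13)=+1, (12|13)=+1; (−1)^{1·3·6}·(+1)^3·(+1)^1 = +1.
v=∞: 1604135 > 0 and -221 < 0  ⇒  (a,b)_∞ = +1.
v=23: a=23^1·(≡13), b=23^2·(≡12) mod 23; (13|23)=+1, (12|23)=+1; (−1)^{1·2·11}·(+1)^2·(+1)^1 = +1.
v=37: a=37^1·(≡21), b=37^2·(≡16) mod 37; (21|37)=+1, (16|37)=+1; (−1)^{1·2·18}·(+1)^2·(+1)^1 = +1.
v=3: a=3^-2·(≡2), b=3^-2·(≡1) mod 3; (2|3)=-1, (1|3)=+1; (−1)^{-2·-2·1}·(-1)^-2·(+1)^-2 = +1.
v=47: a=47^2·(≡36), b=47^2·(≡17) mod 47; (36|47)=+1, (17|47)=+1; (−1)^{2·2·23}·(+1)^2·(+1)^2 = +1.
v=29: a=29^1·(≡11), b=29^0·(≡11) mod 29; (11|29)=-1, (11|29)=-1; (−1)^{1·0·14}·(-1)^0·(-1)^1 = -1.
v=5: a=5^1·(≡3), b=5^2·(≡1) mod 5; (3|5)=-1, (1|5)=+1; (−1)^{1·2·2}·(-1)^2·(+1)^1 = +1.
v=17: a=17^-2·(≡16), b=17^-1·(≡8) mod 17; (16|17)=+1, (8|17)=+1; (−1)^{-2·-1·8}·(+1)^-1·(+1)^-2 = +1.
v=31: a=31^-2·(≡10), b=31^-2·(≡26) mod 31; (10|31)=+1, (26|31)=-1; (−1)^{-2·-2·15}·(+1)^-2·(-1)^-2 = +1.
v=2: v_2(a)=0, v_2(b)=2; units ≡ 7, 3 (mod 8); ε·ε+αω+βω = 1·1+0·1+2·0 ≡ 1  ⇒  (a,b)_2 = -1.
v=11: a=11^2·(≡5), b=11^4·(≡2) mod 11; (5|11)=+1, (2|11)=-1; (−1)^{2·4·5}·(+1)^4·(-1)^2 = +1.
(1604135, -221 / ℚ) ramifies at {2, 29}: a division algebra.

[2, 29]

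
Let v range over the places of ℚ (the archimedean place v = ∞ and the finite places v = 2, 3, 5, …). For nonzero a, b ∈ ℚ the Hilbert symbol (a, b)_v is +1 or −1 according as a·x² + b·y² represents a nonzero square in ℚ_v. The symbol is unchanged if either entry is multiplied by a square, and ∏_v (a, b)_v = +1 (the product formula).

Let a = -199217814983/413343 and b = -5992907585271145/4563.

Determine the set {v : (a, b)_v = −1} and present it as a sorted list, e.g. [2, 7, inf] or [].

Mod squares: a ≡ -37961, b ≡ -14835. Check v ∈ {∞, 2, 3, 5, 7, 11, 13, 17, 19, 23, 29, 43}.
v=23: a=23^0·(≡3), b=23^1·(≡15) mod 23; (3|23)=+1, (15|23)=-1; (−1)^{0·1·11}·(+1)^1·(-1)^0 = +1.
v=∞: -37961 < 0 and -14835 < 0  ⇒  (a,b)_∞ = -1.
v=2: v_2(a)=0, v_2(b)=0; units ≡ 7, 5 (mod 8); ε·ε+αω+βω = 1·0+0·1+0·0 ≡ 0  ⇒  (a,b)_2 = +1.
v=17: a=17^1·(≡7), b=17^2·(≡7) mod 17; (7|17)=-1, (7|17)=-1; (−1)^{1·2·8}·(-1)^2·(-1)^1 = -1.
v=5: a=5^0·(≡4), b=5^1·(≡2) mod 5; (4|5)=+1, (2|5)=-1; (−1)^{0·1·2}·(+1)^1·(-1)^0 = +1.
v=43: a=43^0·(≡12), b=43^1·(≡18) mod 43; (12|43)=-1, (18|43)=-1; (−1)^{0·1·21}·(-1)^1·(-1)^0 = -1.
v=3: a=3^-10·(≡1), b=3^-3·(≡2) mod 3; (1|3)=+1, (2|3)=-1; (−1)^{-10·-3·1}·(+1)^-3·(-1)^-10 = +1.
v=11: a=11^3·(≡5), b=11^2·(≡3) mod 11; (5|11)=+1, (3|11)=+1; (−1)^{3·2·5}·(+1)^2·(+1)^3 = +1.
v=29: a=29^3·(≡9), b=29^4·(≡5) mod 29; (9|29)=+1, (5|29)=+1; (−1)^{3·4·14}·(+1)^4·(+1)^3 = +1.
v=19: a=19^2·(≡7), b=19^0·(≡17) mod 19; (7|19)=+1, (17|19)=+1; (−1)^{2·0·9}·(+1)^0·(+1)^2 = +1.
v=7: a=7^-1·(≡4), b=7^2·(≡5) mod 7; (4|7)=+1, (5|7)=-1; (−1)^{-1·2·3}·(+1)^2·(-1)^-1 = -1.
v=13: a=13^0·(≡1), b=13^-2·(≡7) mod 13; (1|13)=+1, (7|13)=-1; (−1)^{0·-2·6}·(+1)^-2·(-1)^0 = +1.
Ram(-37961, -14835) = {7, 17, 43, ∞}; no ℚ_7-point on the conic.

[7, 17, 43, inf]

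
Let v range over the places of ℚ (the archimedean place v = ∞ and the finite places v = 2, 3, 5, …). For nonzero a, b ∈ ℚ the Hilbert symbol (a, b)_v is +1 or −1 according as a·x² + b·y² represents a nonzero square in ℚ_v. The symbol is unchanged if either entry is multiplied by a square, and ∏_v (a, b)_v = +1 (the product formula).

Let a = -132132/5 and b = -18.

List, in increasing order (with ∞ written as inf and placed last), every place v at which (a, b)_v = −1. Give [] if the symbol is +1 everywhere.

(a, b) ≡ (-1365, -2) mod (ℚ^×)²; places V = {2, 3, 5, 7, 11, 13, ∞}.
(a,b)_11: α=2, u≡6; β=0, v≡4 (mod 11); (6|11)=-1, (4|11)=+1; sign (−1)^0·-1^0·+1^2 = +1.
(a,b)_13: α=1, u≡3; β=0, v≡8 (mod 13); (3|13)=+1, (8|13)=-1; sign (−1)^0·+1^0·-1^1 = -1.
(a,b)_3: α=1, u≡1; β=2, v≡1 (mod 3); (1|3)=+1, (1|3)=+1; sign (−1)^0·+1^2·+1^1 = +1.
(a,b)_∞: sgn(-1365)=−, sgn(-2)=−, so -1.
(a,b)_5: α=-1, u≡3; β=0, v≡2 (mod 5); (3|5)=-1, (2|5)=-1; sign (−1)^0·-1^0·-1^-1 = -1.
(a,b)_2: α=2, β=1; u≡3, v≡7 (mod 8); ε(u)ε(v)=1·1, αω(v)=2·0, βω(u)=1·1; sum ≡ 0  ⇒  +1.
(a,b)_7: α=1, u≡2; β=0, v≡3 (mod 7); (2|7)=+1, (3|7)=-1; sign (−1)^0·+1^0·-1^1 = -1.
(-1365, -2 / ℚ) ramifies at {5, 7, 13, ∞}: a division algebra.

[5, 7, 13, inf]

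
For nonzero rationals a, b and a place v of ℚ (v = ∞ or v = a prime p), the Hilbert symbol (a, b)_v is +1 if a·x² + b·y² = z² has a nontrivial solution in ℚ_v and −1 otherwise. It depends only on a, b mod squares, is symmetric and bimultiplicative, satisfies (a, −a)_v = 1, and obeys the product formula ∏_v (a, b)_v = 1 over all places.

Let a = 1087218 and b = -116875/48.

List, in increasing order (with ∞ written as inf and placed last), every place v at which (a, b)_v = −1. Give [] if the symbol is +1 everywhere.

[11, 17]

Mod squares: a ≡ 418, b ≡ -561. Check v ∈ {∞, 2, 3, 5, 11, 17, 19}.
v=19: a=19^1·(≡13), b=19^0·(≡7) mod 19; (13|19)=-1, (7|19)=+1; (−1)^{1·0·9}·(-1)^0·(+1)^1 = +1.
v=2: v_2(a)=1, v_2(b)=-4; units ≡ 1, 7 (mod 8); ε·ε+αω+βω = 0·1+1·0+-4·0 ≡ 0  ⇒  (a,b)_2 = +1.
v=11: a=11^1·(≡3), b=11^1·(≡3) mod 11; (3|11)=+1, (3|11)=+1; (−1)^{1·1·5}·(+1)^1·(+1)^1 = -1.
v=5: a=5^0·(≡3), b=5^4·(≡1) mod 5; (3|5)=-1, (1|5)=+1; (−1)^{0·4·2}·(-1)^4·(+1)^0 = +1.
v=17: a=17^2·(≡5), b=17^1·(≡8) mod 17; (5|17)=-1, (8|17)=+1; (−1)^{2·1·8}·(-1)^1·(+1)^2 = -1.
v=3: a=3^2·(≡1), b=3^-1·(≡2) mod 3; (1|3)=+1, (2|3)=-1; (−1)^{2·-1·1}·(+1)^-1·(-1)^2 = +1.
v=∞: 418 > 0 and -561 < 0  ⇒  (a,b)_∞ = +1.
Ram(418, -561) = {11, 17}; no ℚ_11-point on the conic.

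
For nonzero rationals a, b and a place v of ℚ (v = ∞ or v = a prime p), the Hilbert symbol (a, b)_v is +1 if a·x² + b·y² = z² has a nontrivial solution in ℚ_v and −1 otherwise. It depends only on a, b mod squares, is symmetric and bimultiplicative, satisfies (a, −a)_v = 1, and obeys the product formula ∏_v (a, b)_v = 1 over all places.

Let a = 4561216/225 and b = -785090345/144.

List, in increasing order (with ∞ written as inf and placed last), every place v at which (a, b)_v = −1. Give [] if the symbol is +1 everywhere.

Mod squares: a ≡ 589, b ≡ -4645505. Check v ∈ {∞, 2, 3, 5, 11, 13, 17, 19, 31, 41, 43}.
v=5: a=5^-2·(≡4), b=5^1·(≡4) mod 5; (4|5)=+1, (4|5)=+1; (−1)^{-2·1·2}·(+1)^1·(+1)^-2 = +1.
v=13: a=13^0·(≡9), b=13^2·(≡6) mod 13; (9|13)=+1, (6|13)=-1; (−1)^{0·2·6}·(+1)^2·(-1)^0 = +1.
v=2: v_2(a)=6, v_2(b)=-4; units ≡ 5, 7 (mod 8); ε·ε+αω+βω = 0·1+6·0+-4·1 ≡ 0  ⇒  (a,b)_2 = +1.
v=17: a=17^0·(≡12), b=17^1·(≡3) mod 17; (12|17)=-1, (3|17)=-1; (−1)^{0·1·8}·(-1)^1·(-1)^0 = -1.
v=41: a=41^0·(≡27), b=41^1·(≡26) mod 41; (27|41)=-1, (26|41)=-1; (−1)^{0·1·20}·(-1)^1·(-1)^0 = -1.
v=19: a=19^1·(≡13), b=19^0·(≡13) mod 19; (13|19)=-1, (13|19)=-1; (−1)^{1·0·9}·(-1)^0·(-1)^1 = -1.
v=43: a=43^0·(≡12), b=43^1·(≡21) mod 43; (12|43)=-1, (21|43)=+1; (−1)^{0·1·21}·(-1)^1·(+1)^0 = -1.
v=3: a=3^-2·(≡1), b=3^-2·(≡1) mod 3; (1|3)=+1, (1|3)=+1; (−1)^{-2·-2·1}·(+1)^-2·(+1)^-2 = +1.
v=11: a=11^2·(≡2), b=11^0·(≡5) mod 11; (2|11)=-1, (5|11)=+1; (−1)^{2·0·5}·(-1)^0·(+1)^2 = +1.
v=31: a=31^1·(≡9), b=31^1·(≡21) mod 31; (9|31)=+1, (21|31)=-1; (−1)^{1·1·15}·(+1)^1·(-1)^1 = +1.
v=∞: 589 > 0 and -4645505 < 0  ⇒  (a,b)_∞ = +1.
|Ram(589, -4645505)| = 4, even; anisotropic at {17, 19, 41, 43}.

[17, 19, 41, 43]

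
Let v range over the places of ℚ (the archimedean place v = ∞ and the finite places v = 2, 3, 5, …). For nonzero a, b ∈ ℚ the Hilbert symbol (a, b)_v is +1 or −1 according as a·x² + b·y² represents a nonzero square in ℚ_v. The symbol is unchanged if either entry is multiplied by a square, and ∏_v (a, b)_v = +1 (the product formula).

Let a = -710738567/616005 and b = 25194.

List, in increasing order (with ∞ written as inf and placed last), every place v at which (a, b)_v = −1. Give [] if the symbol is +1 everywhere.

Mod squares: a ≡ -7315, b ≡ 25194. Check v ∈ {∞, 2, 3, 5, 7, 11, 13, 17, 19, 41}.
v=2: v_2(a)=0, v_2(b)=1; units ≡ 5, 5 (mod 8); ε·ε+αω+βω = 0·0+0·1+1·1 ≡ 1  ⇒  (a,b)_2 = -1.
v=∞: -7315 < 0 and 25194 > 0  ⇒  (a,b)_∞ = +1.
v=5: a=5^-1·(≡3), b=5^0·(≡4) mod 5; (3|5)=-1, (4|5)=+1; (−1)^{-1·0·2}·(-1)^0·(+1)^-1 = +1.
v=19: a=19^1·(≡13), b=19^1·(≡15) mod 19; (13|19)=-1, (15|19)=-1; (−1)^{1·1·9}·(-1)^1·(-1)^1 = -1.
v=3: a=3^-6·(≡2), b=3^1·(≡1) mod 3; (2|3)=-1, (1|3)=+1; (−1)^{-6·1·1}·(-1)^1·(+1)^-6 = -1.
v=13: a=13^-2·(≡4), b=13^1·(≡1) mod 13; (4|13)=+1, (1|13)=+1; (−1)^{-2·1·6}·(+1)^1·(+1)^-2 = +1.
v=11: a=11^1·(≡10), b=11^0·(≡4) mod 11; (10|11)=-1, (4|11)=+1; (−1)^{1·0·5}·(-1)^0·(+1)^1 = +1.
v=41: a=41^2·(≡11), b=41^0·(≡20) mod 41; (11|41)=-1, (20|41)=+1; (−1)^{2·0·20}·(-1)^0·(+1)^2 = +1.
v=17: a=17^2·(≡7), b=17^1·(≡3) mod 17; (7|17)=-1, (3|17)=-1; (−1)^{2·1·8}·(-1)^1·(-1)^2 = -1.
v=7: a=7^1·(≡6), b=7^0·(≡1) mod 7; (6|7)=-1, (1|7)=+1; (−1)^{1·0·3}·(-1)^0·(+1)^1 = +1.
(-7315, 25194 / ℚ) ramifies at {2, 3, 17, 19}: a division algebra.

[2, 3, 17, 19]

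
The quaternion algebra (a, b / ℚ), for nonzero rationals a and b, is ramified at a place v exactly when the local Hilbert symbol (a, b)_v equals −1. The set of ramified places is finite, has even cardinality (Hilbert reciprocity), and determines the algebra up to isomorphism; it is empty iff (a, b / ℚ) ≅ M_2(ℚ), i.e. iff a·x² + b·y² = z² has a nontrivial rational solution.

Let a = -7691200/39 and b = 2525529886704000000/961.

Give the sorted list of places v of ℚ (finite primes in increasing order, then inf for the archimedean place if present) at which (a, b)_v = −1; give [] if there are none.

[2, 13, 19, 23]

Mod squares: a ≡ -187473, b ≡ 759. Check v ∈ {∞, 2, 3, 5, 11, 13, 19, 23, 31}.
v=13: a=13^-1·(≡1), b=13^0·(≡7) mod 13; (1|13)=+1, (7|13)=-1; (−1)^{-1·0·6}·(+1)^0·(-1)^-1 = -1.
v=2: v_2(a)=6, v_2(b)=10; units ≡ 7, 7 (mod 8); ε·ε+αω+βω = 1·1+6·0+10·0 ≡ 1  ⇒  (a,b)_2 = -1.
v=19: a=19^1·(≡14), b=19^2·(≡3) mod 19; (14|19)=-1, (3|19)=-1; (−1)^{1·2·9}·(-1)^2·(-1)^1 = -1.
v=11: a=11^1·(≡8), b=11^3·(≡4) mod 11; (8|11)=-1, (4|11)=+1; (−1)^{1·3·5}·(-1)^3·(+1)^1 = +1.
v=23: a=23^1·(≡7), b=23^3·(≡11) mod 23; (7|23)=-1, (11|23)=-1; (−1)^{1·3·11}·(-1)^3·(-1)^1 = -1.
v=5: a=5^2·(≡3), b=5^6·(≡1) mod 5; (3|5)=-1, (1|5)=+1; (−1)^{2·6·2}·(-1)^6·(+1)^2 = +1.
v=31: a=31^0·(≡3), b=31^-2·(≡13) mod 31; (3|31)=-1, (13|31)=-1; (−1)^{0·-2·15}·(-1)^-2·(-1)^0 = +1.
v=∞: -187473 < 0 and 759 > 0  ⇒  (a,b)_∞ = +1.
v=3: a=3^-1·(≡2), b=3^3·(≡1) mod 3; (2|3)=-1, (1|3)=+1; (−1)^{-1·3·1}·(-1)^3·(+1)^-1 = +1.
(-187473, 759 / ℚ) ramifies at {2, 13, 19, 23}: a division algebra.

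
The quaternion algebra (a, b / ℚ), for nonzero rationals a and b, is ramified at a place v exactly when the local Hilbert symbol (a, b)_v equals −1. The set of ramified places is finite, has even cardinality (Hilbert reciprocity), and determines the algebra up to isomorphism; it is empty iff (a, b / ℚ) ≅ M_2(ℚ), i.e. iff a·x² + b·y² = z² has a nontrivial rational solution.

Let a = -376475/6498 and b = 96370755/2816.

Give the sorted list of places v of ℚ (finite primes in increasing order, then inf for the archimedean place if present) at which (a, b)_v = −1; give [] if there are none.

(a, b) ≡ (-22, 2145) mod (ℚ^×)²; places V = {2, 3, 5, 11, 13, 19, 37, ∞}.
(a,b)_37: α=2, u≡17; β=2, v≡33 (mod 37); (17|37)=-1, (33|37)=+1; sign (−1)^0·-1^2·+1^2 = +1.
(a,b)_11: α=1, u≡5; β=-1, v≡10 (mod 11); (5|11)=+1, (10|11)=-1; sign (−1)^1·+1^-1·-1^1 = +1.
(a,b)_2: α=-1, β=-8; u≡5, v≡1 (mod 8); ε(u)ε(v)=0·0, αω(v)=-1·0, βω(u)=-8·1; sum ≡ 0  ⇒  +1.
(a,b)_19: α=-2, u≡9; β=2, v≡6 (mod 19); (9|19)=+1, (6|19)=+1; sign (−1)^0·+1^2·+1^-2 = +1.
(a,b)_5: α=2, u≡2; β=1, v≡1 (mod 5); (2|5)=-1, (1|5)=+1; sign (−1)^0·-1^1·+1^2 = -1.
(a,b)_∞: sgn(-22)=−, sgn(2145)=+, so +1.
(a,b)_3: α=-2, u≡2; β=1, v≡1 (mod 3); (2|3)=-1, (1|3)=+1; sign (−1)^0·-1^1·+1^-2 = -1.
(a,b)_13: α=0, u≡4; β=1, v≡10 (mod 13); (4|13)=+1, (10|13)=+1; sign (−1)^0·+1^1·+1^0 = +1.
|Ram(-22, 2145)| = 2, even; anisotropic at {3, 5}.

[3, 5]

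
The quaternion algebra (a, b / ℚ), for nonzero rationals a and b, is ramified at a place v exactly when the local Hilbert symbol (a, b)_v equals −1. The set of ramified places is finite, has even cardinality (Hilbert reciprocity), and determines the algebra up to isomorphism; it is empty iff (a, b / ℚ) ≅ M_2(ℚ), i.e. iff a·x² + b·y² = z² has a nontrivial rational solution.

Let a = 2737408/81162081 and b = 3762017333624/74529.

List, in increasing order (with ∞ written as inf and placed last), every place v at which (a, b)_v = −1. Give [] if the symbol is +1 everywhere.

(a, b) ≡ (37, 19646) mod (ℚ^×)²; places V = {2, 3, 7, 11, 13, 17, 19, 37, 47, ∞}.
(a,b)_11: α=-2, u≡1; β=3, v≡5 (mod 11); (1|11)=+1, (5|11)=+1; sign (−1)^0·+1^3·+1^-2 = +1.
(a,b)_47: α=0, u≡6; β=1, v≡2 (mod 47); (6|47)=+1, (2|47)=+1; sign (−1)^0·+1^1·+1^0 = +1.
(a,b)_13: α=-2, u≡8; β=-2, v≡9 (mod 13); (8|13)=-1, (9|13)=+1; sign (−1)^0·-1^-2·+1^-2 = +1.
(a,b)_3: α=-4, u≡1; β=-2, v≡2 (mod 3); (1|3)=+1, (2|3)=-1; sign (−1)^0·+1^-2·-1^-4 = +1.
(a,b)_2: α=8, β=3; u≡5, v≡7 (mod 8); ε(u)ε(v)=0·1, αω(v)=8·0, βω(u)=3·1; sum ≡ 1  ⇒  -1.
(a,b)_17: α=2, u≡3; β=2, v≡10 (mod 17); (3|17)=-1, (10|17)=-1; sign (−1)^0·-1^2·-1^2 = +1.
(a,b)_37: α=1, u≡10; β=2, v≡12 (mod 37); (10|37)=+1, (12|37)=+1; sign (−1)^0·+1^2·+1^1 = +1.
(a,b)_19: α=0, u≡15; β=1, v≡2 (mod 19); (15|19)=-1, (2|19)=-1; sign (−1)^0·-1^1·-1^0 = -1.
(a,b)_∞: sgn(37)=+, sgn(19646)=+, so +1.
(a,b)_7: α=-2, u≡2; β=-2, v≡2 (mod 7); (2|7)=+1, (2|7)=+1; sign (−1)^0·+1^-2·+1^-2 = +1.
Ram(37, 19646) = {2, 19}; no ℚ_2-point on the conic.

[2, 19]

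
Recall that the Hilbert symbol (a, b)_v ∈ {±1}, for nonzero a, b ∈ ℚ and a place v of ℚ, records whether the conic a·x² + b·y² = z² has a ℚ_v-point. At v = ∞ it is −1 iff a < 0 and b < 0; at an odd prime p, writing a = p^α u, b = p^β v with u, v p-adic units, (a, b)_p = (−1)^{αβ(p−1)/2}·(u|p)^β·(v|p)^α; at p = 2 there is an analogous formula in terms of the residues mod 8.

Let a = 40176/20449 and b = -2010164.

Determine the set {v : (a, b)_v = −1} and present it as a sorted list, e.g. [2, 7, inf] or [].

[2, 13, 29, 31]

Mod squares: a ≡ 31, b ≡ -502541. Check v ∈ {∞, 2, 3, 11, 13, 29, 31, 43}.
v=2: v_2(a)=4, v_2(b)=2; units ≡ 7, 3 (mod 8); ε·ε+αω+βω = 1·1+4·1+2·0 ≡ 1  ⇒  (a,b)_2 = -1.
v=31: a=31^1·(≡9), b=31^1·(≡8) mod 31; (9|31)=+1, (8|31)=+1; (−1)^{1·1·15}·(+1)^1·(+1)^1 = -1.
v=3: a=3^4·(≡1), b=3^0·(≡1) mod 3; (1|3)=+1, (1|3)=+1; (−1)^{4·0·1}·(+1)^0·(+1)^4 = +1.
v=29: a=29^0·(≡10), b=29^1·(≡23) mod 29; (10|29)=-1, (23|29)=+1; (−1)^{0·1·14}·(-1)^1·(+1)^0 = -1.
v=43: a=43^0·(≡40), b=43^1·(≡36) mod 43; (40|43)=+1, (36|43)=+1; (−1)^{0·1·21}·(+1)^1·(+1)^0 = +1.
v=11: a=11^-2·(≡1), b=11^0·(≡9) mod 11; (1|11)=+1, (9|11)=+1; (−1)^{-2·0·5}·(+1)^0·(+1)^-2 = +1.
v=13: a=13^-2·(≡8), b=13^1·(≡7) mod 13; (8|13)=-1, (7|13)=-1; (−1)^{-2·1·6}·(-1)^1·(-1)^-2 = -1.
v=∞: 31 > 0 and -502541 < 0  ⇒  (a,b)_∞ = +1.
|Ram(31, -502541)| = 4, even; anisotropic at {2, 13, 29, 31}.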